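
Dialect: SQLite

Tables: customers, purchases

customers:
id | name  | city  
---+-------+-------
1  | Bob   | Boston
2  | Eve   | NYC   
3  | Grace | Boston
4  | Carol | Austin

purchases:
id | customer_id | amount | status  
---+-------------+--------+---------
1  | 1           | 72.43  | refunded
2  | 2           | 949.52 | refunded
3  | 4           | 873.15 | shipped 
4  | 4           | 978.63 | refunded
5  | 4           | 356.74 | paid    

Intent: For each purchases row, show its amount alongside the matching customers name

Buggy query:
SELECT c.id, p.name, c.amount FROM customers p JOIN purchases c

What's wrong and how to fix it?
Bug: Missing join condition: each purchases row is matched to all customers rows instead of just its own

Fix: Specify the join condition linking the foreign key to the parent id

Corrected query:
SELECT c.id, p.name, c.amount FROM customers p JOIN purchases c ON c.customer_id = p.id

Result:
id | name  | amount
---+-------+-------
1  | Bob   | 72.43 
2  | Eve   | 949.52
3  | Carol | 873.15
4  | Carol | 978.63
5  | Carol | 356.74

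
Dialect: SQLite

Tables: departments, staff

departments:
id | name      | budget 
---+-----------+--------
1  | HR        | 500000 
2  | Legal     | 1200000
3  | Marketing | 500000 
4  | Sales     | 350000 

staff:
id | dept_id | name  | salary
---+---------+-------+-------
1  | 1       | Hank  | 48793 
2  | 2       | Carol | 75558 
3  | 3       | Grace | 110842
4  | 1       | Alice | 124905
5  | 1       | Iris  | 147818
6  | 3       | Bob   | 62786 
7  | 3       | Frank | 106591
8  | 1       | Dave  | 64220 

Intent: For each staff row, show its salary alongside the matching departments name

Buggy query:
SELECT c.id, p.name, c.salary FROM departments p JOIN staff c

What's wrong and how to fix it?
Bug: Missing join condition: each staff row is matched to all departments rows instead of just its own

Fix: Add ON c.dept_id = p.id to the JOIN

Corrected query:
SELECT c.id, p.name, c.salary FROM departments p JOIN staff c ON c.dept_id = p.id

Result:
id | name      | salary
---+-----------+-------
1  | HR        | 48793 
2  | Legal     | 75558 
3  | Marketing | 110842
4  | HR        | 124905
5  | HR        | 147818
6  | Marketing | 62786 
7  | Marketing | 106591
8  | HR        | 64220 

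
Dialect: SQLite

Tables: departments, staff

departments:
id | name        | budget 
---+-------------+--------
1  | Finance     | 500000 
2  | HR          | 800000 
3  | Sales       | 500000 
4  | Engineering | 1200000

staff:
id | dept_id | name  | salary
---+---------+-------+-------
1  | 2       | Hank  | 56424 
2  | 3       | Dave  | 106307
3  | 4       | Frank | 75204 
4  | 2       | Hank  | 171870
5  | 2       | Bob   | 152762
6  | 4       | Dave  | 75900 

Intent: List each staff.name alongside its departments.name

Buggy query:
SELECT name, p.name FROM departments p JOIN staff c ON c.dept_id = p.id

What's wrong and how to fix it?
Bug: 'name' exists in both joined tables, so the database can't tell which one is meant

Fix: Qualify the column with its table alias (c.name)

Corrected query:
SELECT c.name, p.name FROM departments p JOIN staff c ON c.dept_id = p.id

Result:
name  | name       
------+------------
Hank  | HR         
Dave  | Sales      
Frank | Engineering
Hank  | HR         
Bob   | HR         
Dave  | Engineering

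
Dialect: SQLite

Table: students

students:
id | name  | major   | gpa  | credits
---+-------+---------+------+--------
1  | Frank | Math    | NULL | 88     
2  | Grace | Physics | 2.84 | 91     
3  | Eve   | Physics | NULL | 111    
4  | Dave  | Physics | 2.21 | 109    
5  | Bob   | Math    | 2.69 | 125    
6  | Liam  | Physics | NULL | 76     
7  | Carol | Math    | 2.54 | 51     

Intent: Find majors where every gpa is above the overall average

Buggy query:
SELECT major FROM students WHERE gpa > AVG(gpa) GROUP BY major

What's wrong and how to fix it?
Bug: AVG() is an aggregate; it can't sit directly in WHERE

Fix: Use a subquery for AVG and a HAVING MIN(...) filter so the condition holds for every row in the group

Corrected query:
SELECT major FROM students GROUP BY major HAVING MIN(gpa) > (SELECT AVG(gpa) FROM students)

Result:
(no rows)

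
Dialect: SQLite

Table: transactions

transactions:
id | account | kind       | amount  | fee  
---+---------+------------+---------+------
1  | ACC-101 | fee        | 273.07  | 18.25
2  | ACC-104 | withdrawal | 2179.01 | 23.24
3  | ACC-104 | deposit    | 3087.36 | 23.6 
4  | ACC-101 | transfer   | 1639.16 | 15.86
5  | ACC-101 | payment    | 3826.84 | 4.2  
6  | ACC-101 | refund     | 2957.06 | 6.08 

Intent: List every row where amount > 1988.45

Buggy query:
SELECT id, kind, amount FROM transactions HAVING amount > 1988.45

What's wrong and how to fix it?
Bug: This is a non-aggregate query (no GROUP BY, no aggregates), so in SQLite the HAVING clause is invalid here; a row-level condition belongs in WHERE

Fix: Use WHERE for row-level filtering

Corrected query:
SELECT id, kind, amount FROM transactions WHERE amount > 1988.45

Result:
id | kind       | amount 
---+------------+--------
2  | withdrawal | 2179.01
3  | deposit    | 3087.36
5  | payment    | 3826.84
6  | refund     | 2957.06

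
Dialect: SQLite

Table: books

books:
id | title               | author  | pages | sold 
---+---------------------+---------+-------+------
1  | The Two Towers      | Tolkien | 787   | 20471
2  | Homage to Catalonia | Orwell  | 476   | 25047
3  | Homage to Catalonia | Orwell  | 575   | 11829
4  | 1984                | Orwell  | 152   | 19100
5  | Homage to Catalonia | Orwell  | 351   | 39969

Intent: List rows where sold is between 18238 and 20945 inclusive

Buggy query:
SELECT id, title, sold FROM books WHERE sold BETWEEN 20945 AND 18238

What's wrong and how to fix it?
Bug: The bounds are reversed; BETWEEN a AND b requires a <= b to match anything

Fix: Swap the bounds so the smaller value comes first

Corrected query:
SELECT id, title, sold FROM books WHERE sold BETWEEN 18238 AND 20945

Result:
id | title          | sold 
---+----------------+------
1  | The Two Towers | 20471
4  | 1984           | 19100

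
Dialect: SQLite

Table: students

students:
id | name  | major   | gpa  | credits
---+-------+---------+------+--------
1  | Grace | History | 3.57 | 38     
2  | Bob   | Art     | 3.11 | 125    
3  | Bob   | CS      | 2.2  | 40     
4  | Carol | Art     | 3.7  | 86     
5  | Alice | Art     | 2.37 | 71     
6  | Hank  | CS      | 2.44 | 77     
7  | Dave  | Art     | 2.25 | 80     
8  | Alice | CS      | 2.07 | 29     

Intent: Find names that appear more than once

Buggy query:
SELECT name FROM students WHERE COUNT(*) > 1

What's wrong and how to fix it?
Bug: WHERE can't reference COUNT(*); aggregates are computed after WHERE

Fix: Group first, then use HAVING for the count condition

Corrected query:
SELECT name FROM students GROUP BY name HAVING COUNT(*) > 1

Result:
name 
-----
Alice
Bob  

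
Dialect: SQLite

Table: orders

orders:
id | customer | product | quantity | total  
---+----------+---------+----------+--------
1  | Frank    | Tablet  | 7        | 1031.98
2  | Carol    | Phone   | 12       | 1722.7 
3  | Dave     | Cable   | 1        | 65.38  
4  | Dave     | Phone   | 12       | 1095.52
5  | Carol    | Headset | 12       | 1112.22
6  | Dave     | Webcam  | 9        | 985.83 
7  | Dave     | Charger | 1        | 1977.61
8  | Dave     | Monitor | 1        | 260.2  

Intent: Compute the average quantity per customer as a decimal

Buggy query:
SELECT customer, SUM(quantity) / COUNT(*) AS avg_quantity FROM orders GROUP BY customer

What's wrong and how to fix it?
Bug: SUM(quantity) and COUNT(*) are both integers; the division truncates the fractional part

Fix: Cast one side to REAL so the division keeps the fractional part

Corrected query:
SELECT customer, SUM(quantity) * 1.0 / COUNT(*) AS avg_quantity FROM orders GROUP BY customer

Result:
customer | avg_quantity
---------+-------------
Carol    | 12          
Dave     | 4.8         
Frank    | 7           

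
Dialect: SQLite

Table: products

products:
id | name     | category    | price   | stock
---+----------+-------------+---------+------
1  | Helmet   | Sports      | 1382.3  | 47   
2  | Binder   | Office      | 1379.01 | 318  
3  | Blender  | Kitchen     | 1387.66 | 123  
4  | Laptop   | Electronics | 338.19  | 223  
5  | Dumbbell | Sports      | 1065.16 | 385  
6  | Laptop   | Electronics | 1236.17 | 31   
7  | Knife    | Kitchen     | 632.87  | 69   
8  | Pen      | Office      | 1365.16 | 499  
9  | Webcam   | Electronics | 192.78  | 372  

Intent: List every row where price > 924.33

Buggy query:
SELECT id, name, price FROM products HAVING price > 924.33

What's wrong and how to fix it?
Bug: This is a non-aggregate query (no GROUP BY, no aggregates), so in SQLite the HAVING clause is invalid here; a row-level condition belongs in WHERE

Fix: Replace HAVING with WHERE since the condition applies to individual rows

Corrected query:
SELECT id, name, price FROM products WHERE price > 924.33

Result:
id | name     | price  
---+----------+--------
1  | Helmet   | 1382.3 
2  | Binder   | 1379.01
3  | Blender  | 1387.66
5  | Dumbbell | 1065.16
6  | Laptop   | 1236.17
8  | Pen      | 1365.16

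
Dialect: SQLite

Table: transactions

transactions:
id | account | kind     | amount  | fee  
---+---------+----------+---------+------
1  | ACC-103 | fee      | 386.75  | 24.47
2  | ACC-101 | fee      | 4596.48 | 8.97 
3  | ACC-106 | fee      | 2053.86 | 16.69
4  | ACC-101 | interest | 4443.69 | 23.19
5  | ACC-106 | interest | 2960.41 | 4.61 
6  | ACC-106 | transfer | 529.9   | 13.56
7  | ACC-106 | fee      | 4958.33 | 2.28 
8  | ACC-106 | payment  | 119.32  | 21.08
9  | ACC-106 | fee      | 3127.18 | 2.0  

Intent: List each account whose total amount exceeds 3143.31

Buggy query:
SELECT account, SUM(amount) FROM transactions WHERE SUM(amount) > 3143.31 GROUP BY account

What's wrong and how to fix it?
Bug: WHERE runs before GROUP BY, so aggregates aren't available there

Fix: Use HAVING (which filters groups after aggregation) instead of WHERE

Corrected query:
SELECT account, SUM(amount) FROM transactions GROUP BY account HAVING SUM(amount) > 3143.31

Result:
account | SUM(amount)
--------+------------
ACC-101 | 9040.17    
ACC-106 | 13749      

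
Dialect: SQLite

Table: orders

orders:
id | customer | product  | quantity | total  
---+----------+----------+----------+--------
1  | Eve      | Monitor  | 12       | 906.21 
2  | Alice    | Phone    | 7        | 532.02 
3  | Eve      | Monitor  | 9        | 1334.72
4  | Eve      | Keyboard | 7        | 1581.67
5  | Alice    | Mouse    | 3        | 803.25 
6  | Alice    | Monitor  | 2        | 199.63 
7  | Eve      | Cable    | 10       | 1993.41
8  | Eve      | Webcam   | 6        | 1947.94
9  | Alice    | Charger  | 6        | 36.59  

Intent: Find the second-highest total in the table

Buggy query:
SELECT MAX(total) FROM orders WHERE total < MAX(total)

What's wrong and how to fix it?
Bug: The inner MAX is an aggregate inside WHERE, which is not allowed

Fix: Put the inner MAX in a scalar subquery

Corrected query:
SELECT MAX(total) FROM orders WHERE total < (SELECT MAX(total) FROM orders)

Result:
MAX(total)
----------
1947.94   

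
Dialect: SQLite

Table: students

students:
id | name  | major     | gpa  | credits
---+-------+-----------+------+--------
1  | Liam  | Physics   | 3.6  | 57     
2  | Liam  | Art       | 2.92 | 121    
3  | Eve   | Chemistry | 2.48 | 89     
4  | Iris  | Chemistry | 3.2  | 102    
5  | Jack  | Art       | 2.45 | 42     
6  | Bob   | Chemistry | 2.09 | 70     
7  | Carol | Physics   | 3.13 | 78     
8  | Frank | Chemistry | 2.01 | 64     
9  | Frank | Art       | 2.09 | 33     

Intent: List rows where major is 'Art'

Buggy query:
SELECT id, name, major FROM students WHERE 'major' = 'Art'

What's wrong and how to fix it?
Bug: Single quotes denote string literals in SQL; the column name is being compared as a constant string

Fix: Reference the column as major without single quotes

Corrected query:
SELECT id, name, major FROM students WHERE major = 'Art'

Result:
id | name  | major
---+-------+------
2  | Liam  | Art  
5  | Jack  | Art  
9  | Frank | Art  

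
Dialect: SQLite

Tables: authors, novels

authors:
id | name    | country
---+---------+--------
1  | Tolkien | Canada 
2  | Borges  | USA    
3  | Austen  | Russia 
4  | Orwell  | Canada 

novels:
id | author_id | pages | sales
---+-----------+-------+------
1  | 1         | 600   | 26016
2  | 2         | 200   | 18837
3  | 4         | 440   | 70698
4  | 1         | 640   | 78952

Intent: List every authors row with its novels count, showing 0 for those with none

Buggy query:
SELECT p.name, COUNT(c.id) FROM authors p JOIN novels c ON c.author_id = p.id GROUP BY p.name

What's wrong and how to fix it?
Bug: INNER JOIN drops authors rows that have no matching novels rows

Fix: Switch to LEFT JOIN to retain unmatched parent rows

Corrected query:
SELECT p.name, COUNT(c.id) FROM authors p LEFT JOIN novels c ON c.author_id = p.id GROUP BY p.name

Result:
name    | COUNT(c.id)
--------+------------
Austen  | 0          
Borges  | 1          
Orwell  | 1          
Tolkien | 2          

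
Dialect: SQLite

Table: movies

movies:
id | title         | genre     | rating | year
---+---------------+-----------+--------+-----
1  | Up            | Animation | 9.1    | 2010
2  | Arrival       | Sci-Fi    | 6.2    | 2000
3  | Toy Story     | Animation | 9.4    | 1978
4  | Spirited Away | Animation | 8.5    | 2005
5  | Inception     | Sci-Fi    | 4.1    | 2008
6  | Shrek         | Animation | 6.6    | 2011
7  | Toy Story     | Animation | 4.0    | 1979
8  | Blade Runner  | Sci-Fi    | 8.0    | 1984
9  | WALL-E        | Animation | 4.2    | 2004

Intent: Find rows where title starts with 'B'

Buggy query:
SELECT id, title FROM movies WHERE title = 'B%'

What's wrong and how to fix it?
Bug: Wildcards only work with LIKE; '=' treats '%' as a literal character

Fix: Use LIKE for wildcard pattern matching

Corrected query:
SELECT id, title FROM movies WHERE title LIKE 'B%'

Result:
id | title       
---+-------------
8  | Blade Runner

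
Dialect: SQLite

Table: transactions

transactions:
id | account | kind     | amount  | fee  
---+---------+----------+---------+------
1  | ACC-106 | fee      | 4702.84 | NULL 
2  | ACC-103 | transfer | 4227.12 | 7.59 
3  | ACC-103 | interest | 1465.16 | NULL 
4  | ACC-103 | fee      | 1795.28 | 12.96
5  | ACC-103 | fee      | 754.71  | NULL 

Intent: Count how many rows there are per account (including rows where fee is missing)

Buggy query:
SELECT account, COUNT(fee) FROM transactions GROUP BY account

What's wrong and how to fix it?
Bug: COUNT(fee) skips NULLs, so groups with missing fee are undercounted

Fix: Use COUNT(*) to count all rows regardless of NULL

Corrected query:
SELECT account, COUNT(*) FROM transactions GROUP BY account

Result:
account | COUNT(*)
--------+---------
ACC-103 | 4       
ACC-106 | 1       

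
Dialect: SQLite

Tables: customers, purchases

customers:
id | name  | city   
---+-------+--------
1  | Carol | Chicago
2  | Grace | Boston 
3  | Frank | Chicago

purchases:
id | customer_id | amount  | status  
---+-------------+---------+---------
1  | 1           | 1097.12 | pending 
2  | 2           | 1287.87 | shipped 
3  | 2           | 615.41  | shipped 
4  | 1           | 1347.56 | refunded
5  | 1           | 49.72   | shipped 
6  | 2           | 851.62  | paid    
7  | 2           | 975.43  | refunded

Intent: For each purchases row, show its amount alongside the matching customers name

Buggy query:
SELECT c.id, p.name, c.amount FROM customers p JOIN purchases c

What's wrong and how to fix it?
Bug: Missing join condition: each purchases row is matched to all customers rows instead of just its own

Fix: Add ON c.customer_id = p.id to the JOIN

Corrected query:
SELECT c.id, p.name, c.amount FROM customers p JOIN purchases c ON c.customer_id = p.id

Result:
id | name  | amount 
---+-------+--------
1  | Carol | 1097.12
2  | Grace | 1287.87
3  | Grace | 615.41 
4  | Carol | 1347.56
5  | Carol | 49.72  
6  | Grace | 851.62 
7  | Grace | 975.43 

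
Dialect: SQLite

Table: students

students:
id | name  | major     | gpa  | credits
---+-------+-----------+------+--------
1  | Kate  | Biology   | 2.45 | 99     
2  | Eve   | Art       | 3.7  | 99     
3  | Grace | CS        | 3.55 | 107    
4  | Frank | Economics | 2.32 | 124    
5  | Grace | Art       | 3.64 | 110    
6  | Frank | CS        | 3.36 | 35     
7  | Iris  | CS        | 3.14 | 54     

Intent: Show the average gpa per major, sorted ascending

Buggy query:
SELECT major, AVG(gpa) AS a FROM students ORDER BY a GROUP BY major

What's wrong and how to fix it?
Bug: GROUP BY must precede ORDER BY

Fix: Move ORDER BY to the end, after GROUP BY

Corrected query:
SELECT major, AVG(gpa) AS a FROM students GROUP BY major ORDER BY a

Result:
major     | a   
----------+-----
Economics | 2.32
Biology   | 2.45
CS        | 3.35
Art       | 3.67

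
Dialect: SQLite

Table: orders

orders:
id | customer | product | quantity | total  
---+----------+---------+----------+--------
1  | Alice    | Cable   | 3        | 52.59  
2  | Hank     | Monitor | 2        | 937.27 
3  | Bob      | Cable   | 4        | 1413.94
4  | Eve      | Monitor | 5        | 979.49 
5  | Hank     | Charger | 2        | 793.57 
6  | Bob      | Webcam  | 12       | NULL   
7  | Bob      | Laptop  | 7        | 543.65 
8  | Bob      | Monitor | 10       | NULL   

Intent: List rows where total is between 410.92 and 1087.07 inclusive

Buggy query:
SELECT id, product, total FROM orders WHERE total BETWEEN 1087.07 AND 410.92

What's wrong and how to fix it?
Bug: The bounds are reversed; BETWEEN a AND b requires a <= b to match anything

Fix: Swap the bounds so the smaller value comes first

Corrected query:
SELECT id, product, total FROM orders WHERE total BETWEEN 410.92 AND 1087.07

Result:
id | product | total 
---+---------+-------
2  | Monitor | 937.27
4  | Monitor | 979.49
5  | Charger | 793.57
7  | Laptop  | 543.65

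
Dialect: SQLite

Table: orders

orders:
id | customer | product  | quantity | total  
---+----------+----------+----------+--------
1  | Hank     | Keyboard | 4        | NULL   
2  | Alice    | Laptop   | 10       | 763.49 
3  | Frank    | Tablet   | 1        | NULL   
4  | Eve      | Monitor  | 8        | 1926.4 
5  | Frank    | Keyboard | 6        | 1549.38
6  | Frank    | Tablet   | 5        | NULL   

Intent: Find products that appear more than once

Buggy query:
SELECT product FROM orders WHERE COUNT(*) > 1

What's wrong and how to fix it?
Bug: COUNT(*) is an aggregate and cannot be used in WHERE

Fix: GROUP BY product, then filter groups with HAVING COUNT(*) > 1

Corrected query:
SELECT product FROM orders GROUP BY product HAVING COUNT(*) > 1

Result:
product 
--------
Keyboard
Tablet  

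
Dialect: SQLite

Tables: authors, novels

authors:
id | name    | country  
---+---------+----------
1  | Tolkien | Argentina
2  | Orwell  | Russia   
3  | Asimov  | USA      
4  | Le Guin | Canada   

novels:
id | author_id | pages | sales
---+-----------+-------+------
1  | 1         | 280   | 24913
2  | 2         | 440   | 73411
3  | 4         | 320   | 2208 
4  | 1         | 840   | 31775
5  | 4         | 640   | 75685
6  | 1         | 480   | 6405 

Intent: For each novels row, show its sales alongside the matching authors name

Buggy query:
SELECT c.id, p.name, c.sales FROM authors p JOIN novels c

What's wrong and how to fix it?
Bug: Missing join condition: each novels row is matched to all authors rows instead of just its own

Fix: Add ON c.author_id = p.id to the JOIN

Corrected query:
SELECT c.id, p.name, c.sales FROM authors p JOIN novels c ON c.author_id = p.id

Result:
id | name    | sales
---+---------+------
1  | Tolkien | 24913
2  | Orwell  | 73411
3  | Le Guin | 2208 
4  | Tolkien | 31775
5  | Le Guin | 75685
6  | Tolkien | 6405 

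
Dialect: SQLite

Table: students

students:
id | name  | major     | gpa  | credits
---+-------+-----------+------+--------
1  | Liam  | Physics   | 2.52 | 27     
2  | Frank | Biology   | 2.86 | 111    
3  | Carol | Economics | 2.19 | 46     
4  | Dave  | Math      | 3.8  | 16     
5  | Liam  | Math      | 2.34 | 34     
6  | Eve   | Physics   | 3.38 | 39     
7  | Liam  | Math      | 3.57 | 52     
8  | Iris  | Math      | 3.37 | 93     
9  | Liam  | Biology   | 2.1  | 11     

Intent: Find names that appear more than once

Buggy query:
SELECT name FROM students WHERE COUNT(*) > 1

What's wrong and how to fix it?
Bug: WHERE can't reference COUNT(*); aggregates are computed after WHERE

Fix: Group first, then use HAVING for the count condition

Corrected query:
SELECT name FROM students GROUP BY name HAVING COUNT(*) > 1

Result:
name
----
Liam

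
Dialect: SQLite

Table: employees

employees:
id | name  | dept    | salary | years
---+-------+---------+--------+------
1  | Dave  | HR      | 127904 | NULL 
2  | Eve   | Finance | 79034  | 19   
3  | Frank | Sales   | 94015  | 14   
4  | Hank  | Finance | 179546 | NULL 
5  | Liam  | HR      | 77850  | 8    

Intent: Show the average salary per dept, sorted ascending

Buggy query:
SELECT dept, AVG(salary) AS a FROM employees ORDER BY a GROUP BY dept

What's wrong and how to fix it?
Bug: GROUP BY must precede ORDER BY

Fix: Reorder: SELECT … FROM … GROUP BY … ORDER BY …

Corrected query:
SELECT dept, AVG(salary) AS a FROM employees GROUP BY dept ORDER BY a

Result:
dept    | a     
--------+-------
Sales   | 94015 
HR      | 102877
Finance | 129290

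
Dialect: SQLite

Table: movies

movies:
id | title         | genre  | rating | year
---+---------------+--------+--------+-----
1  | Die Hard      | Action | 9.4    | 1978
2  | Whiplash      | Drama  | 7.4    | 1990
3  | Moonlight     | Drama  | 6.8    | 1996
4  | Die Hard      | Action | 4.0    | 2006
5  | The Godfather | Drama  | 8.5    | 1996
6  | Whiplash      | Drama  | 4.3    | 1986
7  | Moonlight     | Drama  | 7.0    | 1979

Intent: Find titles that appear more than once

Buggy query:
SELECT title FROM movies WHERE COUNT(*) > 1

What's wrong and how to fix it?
Bug: WHERE can't reference COUNT(*); aggregates are computed after WHERE

Fix: GROUP BY title, then filter groups with HAVING COUNT(*) > 1

Corrected query:
SELECT title FROM movies GROUP BY title HAVING COUNT(*) > 1

Result:
title    
---------
Die Hard 
Moonlight
Whiplash 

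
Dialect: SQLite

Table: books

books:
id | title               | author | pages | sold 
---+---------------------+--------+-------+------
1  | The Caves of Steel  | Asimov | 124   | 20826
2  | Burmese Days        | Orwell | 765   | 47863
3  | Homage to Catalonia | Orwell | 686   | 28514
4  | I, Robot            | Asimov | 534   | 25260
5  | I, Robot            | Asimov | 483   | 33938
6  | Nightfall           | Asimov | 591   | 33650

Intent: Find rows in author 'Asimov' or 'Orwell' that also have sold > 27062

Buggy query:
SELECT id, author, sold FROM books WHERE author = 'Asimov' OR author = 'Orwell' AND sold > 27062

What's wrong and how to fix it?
Bug: AND binds tighter than OR, so this parses as author = 'Asimov' OR (author = 'Orwell' AND sold > 27062)

Fix: Add parentheses around the OR so the AND applies to both alternatives

Corrected query:
SELECT id, author, sold FROM books WHERE (author = 'Asimov' OR author = 'Orwell') AND sold > 27062

Result:
id | author | sold 
---+--------+------
2  | Orwell | 47863
3  | Orwell | 28514
5  | Asimov | 33938
6  | Asimov | 33650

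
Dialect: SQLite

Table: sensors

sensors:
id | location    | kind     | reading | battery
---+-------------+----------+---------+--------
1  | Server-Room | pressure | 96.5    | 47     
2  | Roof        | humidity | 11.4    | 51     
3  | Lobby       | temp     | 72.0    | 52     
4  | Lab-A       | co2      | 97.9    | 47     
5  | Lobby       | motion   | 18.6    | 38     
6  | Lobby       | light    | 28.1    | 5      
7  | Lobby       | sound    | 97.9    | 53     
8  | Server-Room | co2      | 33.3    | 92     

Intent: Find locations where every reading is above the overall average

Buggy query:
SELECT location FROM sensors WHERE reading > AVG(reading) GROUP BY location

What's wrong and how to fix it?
Bug: WHERE evaluates per row before aggregation, so AVG() is unavailable

Fix: Use a subquery for AVG and a HAVING MIN(...) filter so the condition holds for every row in the group

Corrected query:
SELECT location FROM sensors GROUP BY location HAVING MIN(reading) > (SELECT AVG(reading) FROM sensors)

Result:
location
--------
Lab-A   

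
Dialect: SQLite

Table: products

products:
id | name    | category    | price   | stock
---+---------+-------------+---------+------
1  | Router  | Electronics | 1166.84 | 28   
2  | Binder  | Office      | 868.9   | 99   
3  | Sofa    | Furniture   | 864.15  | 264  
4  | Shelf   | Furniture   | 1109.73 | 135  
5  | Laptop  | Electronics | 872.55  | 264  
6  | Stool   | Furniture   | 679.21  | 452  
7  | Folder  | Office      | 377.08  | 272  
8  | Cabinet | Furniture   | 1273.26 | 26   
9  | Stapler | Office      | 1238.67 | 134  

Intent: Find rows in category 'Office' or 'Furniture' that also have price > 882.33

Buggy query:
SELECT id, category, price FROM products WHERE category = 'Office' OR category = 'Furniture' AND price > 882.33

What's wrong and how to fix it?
Bug: AND binds tighter than OR, so this parses as category = 'Office' OR (category = 'Furniture' AND price > 882.33)

Fix: Group the OR with parentheses (or use IN), then AND the threshold

Corrected query:
SELECT id, category, price FROM products WHERE (category = 'Office' OR category = 'Furniture') AND price > 882.33

Result:
id | category  | price  
---+-----------+--------
4  | Furniture | 1109.73
8  | Furniture | 1273.26
9  | Office    | 1238.67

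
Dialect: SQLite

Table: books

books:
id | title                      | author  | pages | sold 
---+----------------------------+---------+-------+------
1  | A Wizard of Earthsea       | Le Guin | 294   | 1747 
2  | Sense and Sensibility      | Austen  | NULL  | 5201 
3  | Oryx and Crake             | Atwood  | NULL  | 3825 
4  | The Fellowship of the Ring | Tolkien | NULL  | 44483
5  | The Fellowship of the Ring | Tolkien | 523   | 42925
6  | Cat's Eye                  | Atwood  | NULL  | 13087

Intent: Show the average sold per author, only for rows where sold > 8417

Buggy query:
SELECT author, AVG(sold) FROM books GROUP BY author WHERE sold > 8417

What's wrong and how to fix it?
Bug: Row-level WHERE must come before GROUP BY in the clause order

Fix: Place WHERE between FROM and GROUP BY

Corrected query:
SELECT author, AVG(sold) FROM books WHERE sold > 8417 GROUP BY author

Result:
author  | AVG(sold)
--------+----------
Atwood  | 13087    
Tolkien | 43704    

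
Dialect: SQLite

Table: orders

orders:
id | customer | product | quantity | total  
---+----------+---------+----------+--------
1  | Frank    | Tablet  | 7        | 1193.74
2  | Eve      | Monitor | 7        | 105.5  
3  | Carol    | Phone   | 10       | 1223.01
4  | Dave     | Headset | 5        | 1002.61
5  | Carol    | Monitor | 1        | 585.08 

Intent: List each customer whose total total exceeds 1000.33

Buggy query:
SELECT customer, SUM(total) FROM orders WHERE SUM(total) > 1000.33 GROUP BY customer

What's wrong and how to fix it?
Bug: WHERE runs before GROUP BY, so aggregates aren't available there

Fix: Move the aggregate condition to a HAVING clause

Corrected query:
SELECT customer, SUM(total) FROM orders GROUP BY customer HAVING SUM(total) > 1000.33

Result:
customer | SUM(total)
---------+-----------
Carol    | 1808.09   
Dave     | 1002.61   
Frank    | 1193.74   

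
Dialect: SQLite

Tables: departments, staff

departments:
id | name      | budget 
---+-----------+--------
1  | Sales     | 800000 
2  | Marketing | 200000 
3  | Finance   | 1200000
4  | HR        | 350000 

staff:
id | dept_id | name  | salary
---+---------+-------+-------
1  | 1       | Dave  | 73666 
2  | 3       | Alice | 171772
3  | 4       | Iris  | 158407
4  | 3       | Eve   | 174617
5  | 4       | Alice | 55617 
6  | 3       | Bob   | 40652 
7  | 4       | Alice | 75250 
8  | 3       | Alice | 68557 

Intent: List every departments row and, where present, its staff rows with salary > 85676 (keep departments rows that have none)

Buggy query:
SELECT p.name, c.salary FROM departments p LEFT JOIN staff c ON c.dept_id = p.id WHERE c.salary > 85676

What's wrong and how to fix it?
Bug: A WHERE condition on the right-hand table after LEFT JOIN drops unmatched parents

Fix: Move the right-table condition into the ON clause so unmatched parents are kept

Corrected query:
SELECT p.name, c.salary FROM departments p LEFT JOIN staff c ON c.dept_id = p.id AND c.salary > 85676

Result:
name      | salary
----------+-------
Sales     | NULL  
Marketing | NULL  
Finance   | 171772
Finance   | 174617
HR        | 158407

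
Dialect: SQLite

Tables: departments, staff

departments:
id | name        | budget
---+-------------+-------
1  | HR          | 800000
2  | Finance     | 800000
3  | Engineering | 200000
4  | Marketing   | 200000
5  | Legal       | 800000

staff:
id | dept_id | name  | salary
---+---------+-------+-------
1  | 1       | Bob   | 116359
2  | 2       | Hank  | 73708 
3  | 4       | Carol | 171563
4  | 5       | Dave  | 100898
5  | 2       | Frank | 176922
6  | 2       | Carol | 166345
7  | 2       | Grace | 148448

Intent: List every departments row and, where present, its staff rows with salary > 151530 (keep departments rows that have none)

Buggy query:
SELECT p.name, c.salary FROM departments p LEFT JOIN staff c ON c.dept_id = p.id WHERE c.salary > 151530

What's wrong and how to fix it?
Bug: A WHERE condition on the right-hand table after LEFT JOIN drops unmatched parents

Fix: Put 'c.salary > 151530' in the JOIN's ON clause instead of WHERE

Corrected query:
SELECT p.name, c.salary FROM departments p LEFT JOIN staff c ON c.dept_id = p.id AND c.salary > 151530

Result:
name        | salary
------------+-------
HR          | NULL  
Finance     | 166345
Finance     | 176922
Engineering | NULL  
Marketing   | 171563
Legal       | NULL  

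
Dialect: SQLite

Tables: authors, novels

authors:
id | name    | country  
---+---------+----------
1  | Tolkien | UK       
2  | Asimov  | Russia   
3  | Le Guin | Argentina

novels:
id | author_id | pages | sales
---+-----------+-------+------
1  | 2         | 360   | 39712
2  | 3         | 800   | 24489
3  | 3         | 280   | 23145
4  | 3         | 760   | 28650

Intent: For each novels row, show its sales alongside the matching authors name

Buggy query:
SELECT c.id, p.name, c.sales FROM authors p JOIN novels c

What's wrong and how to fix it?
Bug: JOIN with no ON clause produces a cartesian product; every novels row pairs with every authors row

Fix: Specify the join condition linking the foreign key to the parent id

Corrected query:
SELECT c.id, p.name, c.sales FROM authors p JOIN novels c ON c.author_id = p.id

Result:
id | name    | sales
---+---------+------
1  | Asimov  | 39712
2  | Le Guin | 24489
3  | Le Guin | 23145
4  | Le Guin | 28650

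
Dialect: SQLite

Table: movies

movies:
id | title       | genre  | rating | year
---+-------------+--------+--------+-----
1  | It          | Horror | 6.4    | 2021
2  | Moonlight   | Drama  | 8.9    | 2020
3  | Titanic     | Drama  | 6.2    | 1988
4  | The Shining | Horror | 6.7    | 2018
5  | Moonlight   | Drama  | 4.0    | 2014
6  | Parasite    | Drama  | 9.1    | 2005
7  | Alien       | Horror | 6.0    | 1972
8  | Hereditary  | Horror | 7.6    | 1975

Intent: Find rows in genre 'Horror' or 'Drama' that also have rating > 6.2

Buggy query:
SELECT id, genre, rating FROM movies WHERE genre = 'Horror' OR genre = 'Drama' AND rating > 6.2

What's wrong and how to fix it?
Bug: Without parentheses, AND is evaluated before OR, so the rating filter only applies to the 'Drama' branch

Fix: Add parentheses around the OR so the AND applies to both alternatives

Corrected query:
SELECT id, genre, rating FROM movies WHERE (genre = 'Horror' OR genre = 'Drama') AND rating > 6.2

Result:
id | genre  | rating
---+--------+-------
1  | Horror | 6.4   
2  | Drama  | 8.9   
4  | Horror | 6.7   
6  | Drama  | 9.1   
8  | Horror | 7.6   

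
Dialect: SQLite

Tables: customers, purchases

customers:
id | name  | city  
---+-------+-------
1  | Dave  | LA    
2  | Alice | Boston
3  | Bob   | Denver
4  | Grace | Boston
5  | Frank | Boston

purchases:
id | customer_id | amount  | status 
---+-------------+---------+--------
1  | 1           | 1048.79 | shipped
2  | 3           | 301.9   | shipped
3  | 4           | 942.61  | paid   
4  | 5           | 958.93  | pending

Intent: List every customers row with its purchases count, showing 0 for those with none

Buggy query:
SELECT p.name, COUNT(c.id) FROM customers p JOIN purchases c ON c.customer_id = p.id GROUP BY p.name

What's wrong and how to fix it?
Bug: INNER JOIN drops customers rows that have no matching purchases rows

Fix: Use LEFT JOIN so parents without children still appear (COUNT(c.id) gives 0)

Corrected query:
SELECT p.name, COUNT(c.id) FROM customers p LEFT JOIN purchases c ON c.customer_id = p.id GROUP BY p.name

Result:
name  | COUNT(c.id)
------+------------
Alice | 0          
Bob   | 1          
Dave  | 1          
Frank | 1          
Grace | 1          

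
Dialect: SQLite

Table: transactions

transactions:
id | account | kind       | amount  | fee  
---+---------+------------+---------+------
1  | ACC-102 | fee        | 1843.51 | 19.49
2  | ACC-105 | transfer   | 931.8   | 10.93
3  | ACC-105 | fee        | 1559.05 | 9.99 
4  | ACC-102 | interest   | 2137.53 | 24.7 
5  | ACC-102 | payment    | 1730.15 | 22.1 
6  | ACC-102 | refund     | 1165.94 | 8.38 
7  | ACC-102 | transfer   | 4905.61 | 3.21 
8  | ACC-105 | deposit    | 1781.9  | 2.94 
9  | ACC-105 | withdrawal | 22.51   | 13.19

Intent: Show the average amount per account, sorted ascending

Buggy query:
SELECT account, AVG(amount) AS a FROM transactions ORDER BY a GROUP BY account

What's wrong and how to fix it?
Bug: GROUP BY must precede ORDER BY

Fix: Move ORDER BY to the end, after GROUP BY

Corrected query:
SELECT account, AVG(amount) AS a FROM transactions GROUP BY account ORDER BY a

Result:
account | a       
--------+---------
ACC-105 | 1073.815
ACC-102 | 2356.548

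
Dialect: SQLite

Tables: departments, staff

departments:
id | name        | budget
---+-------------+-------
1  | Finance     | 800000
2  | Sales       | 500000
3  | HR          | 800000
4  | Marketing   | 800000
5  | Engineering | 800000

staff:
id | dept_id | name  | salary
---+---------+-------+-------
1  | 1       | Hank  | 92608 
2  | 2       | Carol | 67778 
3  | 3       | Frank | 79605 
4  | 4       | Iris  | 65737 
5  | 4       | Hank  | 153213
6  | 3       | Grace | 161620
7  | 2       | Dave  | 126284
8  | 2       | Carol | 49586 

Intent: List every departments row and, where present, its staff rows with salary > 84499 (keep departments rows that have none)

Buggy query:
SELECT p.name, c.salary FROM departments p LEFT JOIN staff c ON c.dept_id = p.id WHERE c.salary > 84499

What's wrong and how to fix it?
Bug: Filtering c.salary in WHERE discards the NULL rows produced by LEFT JOIN, turning it into an inner join

Fix: Put 'c.salary > 84499' in the JOIN's ON clause instead of WHERE

Corrected query:
SELECT p.name, c.salary FROM departments p LEFT JOIN staff c ON c.dept_id = p.id AND c.salary > 84499

Result:
name        | salary
------------+-------
Finance     | 92608 
Sales       | 126284
HR          | 161620
Marketing   | 153213
Engineering | NULL  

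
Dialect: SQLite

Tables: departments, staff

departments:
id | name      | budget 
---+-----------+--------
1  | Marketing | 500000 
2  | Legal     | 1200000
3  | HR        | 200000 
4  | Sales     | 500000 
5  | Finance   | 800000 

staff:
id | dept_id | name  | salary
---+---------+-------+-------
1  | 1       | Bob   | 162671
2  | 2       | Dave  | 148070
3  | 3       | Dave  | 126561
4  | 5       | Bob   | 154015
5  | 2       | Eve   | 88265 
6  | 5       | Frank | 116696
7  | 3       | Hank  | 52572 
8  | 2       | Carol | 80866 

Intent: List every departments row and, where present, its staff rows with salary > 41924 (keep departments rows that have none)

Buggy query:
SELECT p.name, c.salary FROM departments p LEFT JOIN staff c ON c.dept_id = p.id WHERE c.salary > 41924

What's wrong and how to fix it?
Bug: Filtering c.salary in WHERE discards the NULL rows produced by LEFT JOIN, turning it into an inner join

Fix: Move the right-table condition into the ON clause so unmatched parents are kept

Corrected query:
SELECT p.name, c.salary FROM departments p LEFT JOIN staff c ON c.dept_id = p.id AND c.salary > 41924

Result:
name      | salary
----------+-------
Marketing | 162671
Legal     | 80866 
Legal     | 88265 
Legal     | 148070
HR        | 52572 
HR        | 126561
Sales     | NULL  
Finance   | 116696
Finance   | 154015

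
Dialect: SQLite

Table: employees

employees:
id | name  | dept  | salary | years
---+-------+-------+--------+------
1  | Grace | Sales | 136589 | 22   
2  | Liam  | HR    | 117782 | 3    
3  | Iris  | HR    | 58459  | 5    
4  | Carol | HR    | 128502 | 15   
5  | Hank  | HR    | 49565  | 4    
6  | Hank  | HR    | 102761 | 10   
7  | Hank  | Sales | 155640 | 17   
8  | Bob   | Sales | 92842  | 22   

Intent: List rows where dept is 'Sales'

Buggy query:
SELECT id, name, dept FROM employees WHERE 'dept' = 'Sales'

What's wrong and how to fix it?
Bug: 'dept' in single quotes is a string literal, not the column; the comparison is literal-vs-literal and never true

Fix: Remove the quotes around the column name (or use double quotes for an identifier)

Corrected query:
SELECT id, name, dept FROM employees WHERE dept = 'Sales'

Result:
id | name  | dept 
---+-------+------
1  | Grace | Sales
7  | Hank  | Sales
8  | Bob   | Sales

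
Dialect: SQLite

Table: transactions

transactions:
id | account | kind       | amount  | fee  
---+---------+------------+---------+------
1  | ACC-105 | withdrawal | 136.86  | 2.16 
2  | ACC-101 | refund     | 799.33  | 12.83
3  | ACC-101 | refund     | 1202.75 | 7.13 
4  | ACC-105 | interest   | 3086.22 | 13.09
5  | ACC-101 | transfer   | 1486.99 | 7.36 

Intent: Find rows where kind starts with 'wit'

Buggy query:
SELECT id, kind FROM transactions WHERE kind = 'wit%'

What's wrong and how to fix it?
Bug: Wildcards only work with LIKE; '=' treats '%' as a literal character

Fix: Use LIKE for wildcard pattern matching

Corrected query:
SELECT id, kind FROM transactions WHERE kind LIKE 'wit%'

Result:
id | kind      
---+-----------
1  | withdrawal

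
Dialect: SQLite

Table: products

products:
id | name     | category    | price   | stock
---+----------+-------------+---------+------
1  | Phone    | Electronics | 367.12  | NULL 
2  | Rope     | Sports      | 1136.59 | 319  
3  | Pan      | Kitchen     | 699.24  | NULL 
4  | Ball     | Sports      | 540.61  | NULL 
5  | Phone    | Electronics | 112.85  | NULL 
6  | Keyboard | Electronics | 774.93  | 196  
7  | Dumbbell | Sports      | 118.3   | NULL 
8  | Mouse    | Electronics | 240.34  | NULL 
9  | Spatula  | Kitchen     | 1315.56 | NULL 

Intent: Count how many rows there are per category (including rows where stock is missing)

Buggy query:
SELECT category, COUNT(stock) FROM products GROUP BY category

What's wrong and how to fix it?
Bug: COUNT(stock) skips NULLs, so groups with missing stock are undercounted

Fix: Use COUNT(*) to count all rows regardless of NULL

Corrected query:
SELECT category, COUNT(*) FROM products GROUP BY category

Result:
category    | COUNT(*)
------------+---------
Electronics | 4       
Kitchen     | 2       
Sports      | 3       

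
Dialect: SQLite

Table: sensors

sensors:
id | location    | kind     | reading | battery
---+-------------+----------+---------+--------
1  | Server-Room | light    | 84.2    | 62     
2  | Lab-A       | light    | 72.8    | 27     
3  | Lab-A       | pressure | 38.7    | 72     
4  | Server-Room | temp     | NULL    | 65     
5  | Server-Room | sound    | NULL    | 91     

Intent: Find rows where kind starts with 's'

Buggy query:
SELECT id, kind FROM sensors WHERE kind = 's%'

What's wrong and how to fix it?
Bug: '=' compares the literal string including the % character; pattern matching needs LIKE

Fix: Replace '=' with LIKE so 's%' is treated as a pattern

Corrected query:
SELECT id, kind FROM sensors WHERE kind LIKE 's%'

Result:
id | kind 
---+------
5  | sound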